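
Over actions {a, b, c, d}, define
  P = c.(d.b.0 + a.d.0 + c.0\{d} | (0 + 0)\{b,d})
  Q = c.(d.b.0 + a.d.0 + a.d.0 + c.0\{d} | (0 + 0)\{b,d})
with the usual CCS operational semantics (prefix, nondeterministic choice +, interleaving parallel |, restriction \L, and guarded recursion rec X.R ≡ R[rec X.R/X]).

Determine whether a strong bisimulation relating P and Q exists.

LTS(P): 6 reachable states
  p0 = c.(d.b.0 + a.d.0 + c.0\{d} | (0 + 0)\{b,d}) → ··c··> p1
  p1 = d.b.0 + a.d.0 + c.0\{d} | (0 + 0)\{b,d} → ··a··> p2, ··c··> p3, ··d··> p4
  p2 = d.0 → ··d··> p5
  p3 = 0\{d} | (0 + 0)\{b,d} → stopped
  p4 = b.0 → ··b··> p5
  p5 = 0 → stopped
LTS(Q): 6 reachable states
  q0 = c.(d.b.0 + a.d.0 + a.d.0 + c.0\{d} | (0 + 0)\{b,d}) → ··c··> q1
  q1 = d.b.0 + a.d.0 + a.d.0 + c.0\{d} | (0 + 0)\{b,d} → ··a··> q2, ··c··> q3, ··d··> q4
  q2 = d.0 → ··d··> q5
  q3 = 0\{d} | (0 + 0)\{b,d} → stopped
  q4 = b.0 → ··b··> q5
  q5 = 0 → stopped
Bisimilarity quotient blocks:
  B0 = {p0, q0}
  B1 = {p1, q1}
  B2 = {p3, p5, q3, q5}
  B3 = {p4, q4}
  B4 = {p2, q2}
p0 ∈ B0, q0 ∈ B0 → same block

P ~ Q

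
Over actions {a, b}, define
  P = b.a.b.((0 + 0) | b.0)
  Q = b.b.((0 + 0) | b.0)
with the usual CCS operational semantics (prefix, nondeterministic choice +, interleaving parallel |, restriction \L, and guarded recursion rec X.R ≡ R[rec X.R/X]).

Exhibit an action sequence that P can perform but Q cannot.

ba

P's transition system — 5 states:
  s0 = b.a.b.((0 + 0) | b.0) :: -b-> s1
  s1 = a.b.((0 + 0) | b.0) :: -a-> s2
  s2 = b.((0 + 0) | b.0) :: -b-> s3
  s3 = (0 + 0) | b.0 :: -b-> s4
  s4 = (0 + 0) | 0 :: (no moves)
Q's transition system — 4 states:
  t0 = b.b.((0 + 0) | b.0) :: -b-> t1
  t1 = b.((0 + 0) | b.0) :: -b-> t2
  t2 = (0 + 0) | b.0 :: -b-> t3
  t3 = (0 + 0) | 0 :: (no moves)
Run σ = ⟨ba⟩ on P: start {s0}
  step 1 (b): {s1}
  step 2 (a): {s2}
  P completes σ.
Run σ = ⟨ba⟩ on Q: start {t0}
  step 1 (b): {t1}
  step 2 (a): ∅ (Q stuck)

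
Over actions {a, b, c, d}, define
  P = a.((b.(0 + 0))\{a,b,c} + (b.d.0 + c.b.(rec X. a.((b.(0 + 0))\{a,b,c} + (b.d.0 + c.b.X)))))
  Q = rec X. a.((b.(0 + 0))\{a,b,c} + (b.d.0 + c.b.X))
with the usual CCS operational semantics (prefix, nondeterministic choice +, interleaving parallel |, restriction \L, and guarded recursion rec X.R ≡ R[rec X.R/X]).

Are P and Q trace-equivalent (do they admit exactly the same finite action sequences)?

trace-equivalent

LTS(P): 6 reachable states
  u0 = a.((b.(0 + 0))\{a,b,c} + (b.d.0 + c.b.(rec X. a.((b.(0 + 0))\{a,b,c} + (b.d.0 + c.b.X))))) has moves --a--▸ u1
  u1 = (b.(0 + 0))\{a,b,c} + (b.d.0 + c.b.(rec X. a.((b.(0 + 0))\{a,b,c} + (b.d.0 + c.b.X)))) has moves --b--▸ u2, --c--▸ u3
  u2 = d.0 has moves --d--▸ u4
  u3 = b.(rec X. a.((b.(0 + 0))\{a,b,c} + (b.d.0 + c.b.X))) has moves --b--▸ u5
  u4 = 0 has moves ·
  u5 = rec X. a.((b.(0 + 0))\{a,b,c} + (b.d.0 + c.b.X)) has moves --a--▸ u1
LTS(Q): 5 reachable states
  v0 = rec X. a.((b.(0 + 0))\{a,b,c} + (b.d.0 + c.b.X)) has moves --a--▸ v1
  v1 = (b.(0 + 0))\{a,b,c} + (b.d.0 + c.b.(rec X. a.((b.(0 + 0))\{a,b,c} + (b.d.0 + c.b.X)))) has moves --b--▸ v2, --c--▸ v3
  v2 = d.0 has moves --d--▸ v4
  v3 = b.(rec X. a.((b.(0 + 0))\{a,b,c} + (b.d.0 + c.b.X))) has moves --b--▸ v0
  v4 = 0 has moves ·
Bisimilarity quotient blocks:
  B0 = {u0, u5, v0}
  B1 = {u1, v1}
  B2 = {u3, v3}
  B3 = {u2, v2}
  B4 = {u4, v4}
u0 ∈ B0, v0 ∈ B0 → same block
Bisimilar ⇒ trace-equivalent.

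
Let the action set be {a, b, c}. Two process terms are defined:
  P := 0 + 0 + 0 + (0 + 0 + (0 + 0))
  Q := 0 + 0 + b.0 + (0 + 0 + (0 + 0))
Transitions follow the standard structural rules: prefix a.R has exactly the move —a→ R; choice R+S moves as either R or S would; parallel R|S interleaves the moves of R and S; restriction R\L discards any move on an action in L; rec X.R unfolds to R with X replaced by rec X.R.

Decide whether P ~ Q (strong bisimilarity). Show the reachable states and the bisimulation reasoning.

P ≁ Q

Reachable graph of P (1 states):
  m0 = 0 + 0 + 0 + (0 + 0 + (0 + 0)) | ·
Reachable graph of Q (2 states):
  n0 = 0 + 0 + b.0 + (0 + 0 + (0 + 0)) | —b→ n1
  n1 = 0 | ·
Bisimilarity quotient blocks:
  B0 = {m0, n1}
  B1 = {n0}
m0 ∈ B0, n0 ∈ B1 → different blocks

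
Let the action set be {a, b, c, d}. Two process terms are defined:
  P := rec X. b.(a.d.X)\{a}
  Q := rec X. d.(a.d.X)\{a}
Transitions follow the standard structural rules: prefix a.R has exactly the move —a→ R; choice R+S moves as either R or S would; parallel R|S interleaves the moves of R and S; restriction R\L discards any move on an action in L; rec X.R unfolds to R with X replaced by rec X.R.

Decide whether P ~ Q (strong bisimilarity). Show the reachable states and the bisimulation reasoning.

LTS(P): 2 reachable states
  u0 = rec X. b.(a.d.X)\{a} has moves —b→ u1
  u1 = (a.d.(rec X. b.(a.d.X)\{a}))\{a} has moves (no moves)
LTS(Q): 2 reachable states
  v0 = rec X. d.(a.d.X)\{a} has moves —d→ v1
  v1 = (a.d.(rec X. d.(a.d.X)\{a}))\{a} has moves (no moves)
Bisimilarity quotient blocks:
  B0 = {u0}
  B1 = {u1, v1}
  B2 = {v0}
u0 ∈ B0, v0 ∈ B2 → different blocks

P ≁ Q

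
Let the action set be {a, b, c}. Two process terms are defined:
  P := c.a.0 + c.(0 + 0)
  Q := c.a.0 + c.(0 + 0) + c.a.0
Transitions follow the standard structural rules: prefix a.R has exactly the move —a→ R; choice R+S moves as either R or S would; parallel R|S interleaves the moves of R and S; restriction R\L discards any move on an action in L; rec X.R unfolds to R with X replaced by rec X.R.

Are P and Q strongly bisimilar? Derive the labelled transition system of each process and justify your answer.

Reachable graph of P (4 states):
  u0 = c.a.0 + c.(0 + 0) → —c→ u1, —c→ u2
  u1 = 0 + 0 → deadlocked
  u2 = a.0 → —a→ u3
  u3 = 0 → deadlocked
Reachable graph of Q (4 states):
  v0 = c.a.0 + c.(0 + 0) + c.a.0 → —c→ v1, —c→ v2
  v1 = 0 + 0 → deadlocked
  v2 = a.0 → —a→ v3
  v3 = 0 → deadlocked
Coarsest stable partition (strong bisimilarity classes):
  B0 = {u0, v0}
  B1 = {u2, v2}
  B2 = {u1, u3, v1, v3}
u0 ∈ B0, v0 ∈ B0 → same block

P ~ Q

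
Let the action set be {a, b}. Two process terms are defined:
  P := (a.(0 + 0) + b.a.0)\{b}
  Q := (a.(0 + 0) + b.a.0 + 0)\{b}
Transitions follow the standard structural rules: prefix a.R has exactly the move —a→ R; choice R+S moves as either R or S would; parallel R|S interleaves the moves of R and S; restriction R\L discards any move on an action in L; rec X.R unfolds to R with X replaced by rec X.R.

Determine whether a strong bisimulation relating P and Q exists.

YES

Reachable graph of P (2 states):
  p0 = (a.(0 + 0) + b.a.0)\{b} | ··a··> p1
  p1 = (0 + 0)\{b} | (no moves)
Reachable graph of Q (2 states):
  q0 = (a.(0 + 0) + b.a.0 + 0)\{b} | ··a··> q1
  q1 = (0 + 0)\{b} | (no moves)
Partition-refinement fixed point:
  B0 = {p0, q0}
  B1 = {p1, q1}
p0 ∈ B0, q0 ∈ B0 → same block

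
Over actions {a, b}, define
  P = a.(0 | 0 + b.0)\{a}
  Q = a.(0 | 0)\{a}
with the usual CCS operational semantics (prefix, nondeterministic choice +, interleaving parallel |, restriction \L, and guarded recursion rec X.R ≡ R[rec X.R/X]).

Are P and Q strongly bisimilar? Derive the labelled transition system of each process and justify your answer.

not bisimilar

P's transition system — 3 states:
  m0 = a.(0 | 0 + b.0)\{a} ⊢ =a=> m1
  m1 = (0 | 0 + b.0)\{a} ⊢ =b=> m2
  m2 = 0\{a} ⊢ deadlocked
Q's transition system — 2 states:
  n0 = a.(0 | 0)\{a} ⊢ =a=> n1
  n1 = (0 | 0)\{a} ⊢ deadlocked
Bisimilarity quotient blocks:
  B0 = {m0}
  B1 = {m1}
  B2 = {m2, n1}
  B3 = {n0}
m0 ∈ B0, n0 ∈ B3 → different blocks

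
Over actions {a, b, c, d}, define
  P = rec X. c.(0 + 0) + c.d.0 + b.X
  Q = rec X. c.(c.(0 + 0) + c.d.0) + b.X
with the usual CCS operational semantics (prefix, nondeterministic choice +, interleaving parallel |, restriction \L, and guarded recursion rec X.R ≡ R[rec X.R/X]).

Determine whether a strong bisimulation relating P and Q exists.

LTS(P): 4 reachable states
  u0 = rec X. c.(0 + 0) + c.d.0 + b.X :: —b→ u0, —c→ u1, —c→ u2
  u1 = 0 + 0 :: stopped
  u2 = d.0 :: —d→ u3
  u3 = 0 :: stopped
LTS(Q): 5 reachable states
  v0 = rec X. c.(c.(0 + 0) + c.d.0) + b.X :: —b→ v0, —c→ v1
  v1 = c.(0 + 0) + c.d.0 :: —c→ v2, —c→ v3
  v2 = 0 + 0 :: stopped
  v3 = d.0 :: —d→ v4
  v4 = 0 :: stopped
Coarsest stable partition (strong bisimilarity classes):
  B0 = {u0}
  B1 = {u2, v3}
  B2 = {u1, u3, v2, v4}
  B3 = {v0}
  B4 = {v1}
u0 ∈ B0, v0 ∈ B3 → different blocks

NO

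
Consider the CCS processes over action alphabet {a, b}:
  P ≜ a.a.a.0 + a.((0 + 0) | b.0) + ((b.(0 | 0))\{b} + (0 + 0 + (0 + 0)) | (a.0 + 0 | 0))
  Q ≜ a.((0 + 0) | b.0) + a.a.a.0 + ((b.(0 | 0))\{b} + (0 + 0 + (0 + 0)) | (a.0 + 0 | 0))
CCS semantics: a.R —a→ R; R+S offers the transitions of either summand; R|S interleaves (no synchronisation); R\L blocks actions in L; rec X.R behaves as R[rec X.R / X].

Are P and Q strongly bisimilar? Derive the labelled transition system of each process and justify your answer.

P ~ Q

P's transition system — 7 states:
  p0 = a.a.a.0 + a.((0 + 0) | b.0) + ((b.(0 | 0))\{b} + (0 + 0 + (0 + 0)) | (a.0 + 0 | 0)) has moves --a--▸ p1, --a--▸ p2, --a--▸ p3
  p1 = (0 + 0 + (0 + 0)) | 0 has moves deadlocked
  p2 = (0 + 0) | b.0 has moves --b--▸ p4
  p3 = a.a.0 has moves --a--▸ p5
  p4 = (0 + 0) | 0 has moves deadlocked
  p5 = a.0 has moves --a--▸ p6
  p6 = 0 has moves deadlocked
Q's transition system — 7 states:
  q0 = a.((0 + 0) | b.0) + a.a.a.0 + ((b.(0 | 0))\{b} + (0 + 0 + (0 + 0)) | (a.0 + 0 | 0)) has moves --a--▸ q1, --a--▸ q2, --a--▸ q3
  q1 = (0 + 0 + (0 + 0)) | 0 has moves deadlocked
  q2 = (0 + 0) | b.0 has moves --b--▸ q4
  q3 = a.a.0 has moves --a--▸ q5
  q4 = (0 + 0) | 0 has moves deadlocked
  q5 = a.0 has moves --a--▸ q6
  q6 = 0 has moves deadlocked
Bisimilarity quotient blocks:
  B0 = {p0, q0}
  B1 = {p2, q2}
  B2 = {p1, p4, p6, q1, q4, q6}
  B3 = {p3, q3}
  B4 = {p5, q5}
p0 ∈ B0, q0 ∈ B0 → same block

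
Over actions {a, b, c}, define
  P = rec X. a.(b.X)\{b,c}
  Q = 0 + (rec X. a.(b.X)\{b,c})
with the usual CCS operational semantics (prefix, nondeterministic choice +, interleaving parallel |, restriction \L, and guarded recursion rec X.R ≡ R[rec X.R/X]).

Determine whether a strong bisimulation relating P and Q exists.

LTS(P): 2 reachable states
  s0 = rec X. a.(b.X)\{b,c} has moves =a=> s1
  s1 = (b.(rec X. a.(b.X)\{b,c}))\{b,c} has moves ·
LTS(Q): 2 reachable states
  t0 = 0 + (rec X. a.(b.X)\{b,c}) has moves =a=> t1
  t1 = (b.(rec X. a.(b.X)\{b,c}))\{b,c} has moves ·
Coarsest stable partition (strong bisimilarity classes):
  B0 = {s0, t0}
  B1 = {s1, t1}
s0 ∈ B0, t0 ∈ B0 → same block

YES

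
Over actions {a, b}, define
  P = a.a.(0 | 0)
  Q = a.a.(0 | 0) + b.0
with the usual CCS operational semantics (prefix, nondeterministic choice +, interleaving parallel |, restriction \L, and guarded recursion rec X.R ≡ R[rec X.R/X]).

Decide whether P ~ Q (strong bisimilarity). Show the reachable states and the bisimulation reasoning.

NO

P's transition system — 3 states:
  p0 = a.a.(0 | 0) → -a-> p1
  p1 = a.(0 | 0) → -a-> p2
  p2 = 0 | 0 → (no moves)
Q's transition system — 4 states:
  q0 = a.a.(0 | 0) + b.0 → -a-> q1, -b-> q2
  q1 = a.(0 | 0) → -a-> q3
  q2 = 0 → (no moves)
  q3 = 0 | 0 → (no moves)
Bisimilarity quotient blocks:
  B0 = {p0}
  B1 = {p1, q1}
  B2 = {p2, q2, q3}
  B3 = {q0}
p0 ∈ B0, q0 ∈ B3 → different blocks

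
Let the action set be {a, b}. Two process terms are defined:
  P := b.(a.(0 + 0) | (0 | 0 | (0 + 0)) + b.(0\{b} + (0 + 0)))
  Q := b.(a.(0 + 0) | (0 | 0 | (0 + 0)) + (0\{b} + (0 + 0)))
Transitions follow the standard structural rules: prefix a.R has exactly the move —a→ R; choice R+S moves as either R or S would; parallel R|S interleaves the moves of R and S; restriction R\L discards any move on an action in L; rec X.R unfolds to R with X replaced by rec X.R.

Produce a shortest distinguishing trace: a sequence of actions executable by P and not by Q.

bb

P's transition system — 4 states:
  m0 = b.(a.(0 + 0) | (0 | 0 | (0 + 0)) + b.(0\{b} + (0 + 0))) has moves ··b··> m1
  m1 = a.(0 + 0) | (0 | 0 | (0 + 0)) + b.(0\{b} + (0 + 0)) has moves ··a··> m2, ··b··> m3
  m2 = (0 + 0) | (0 | 0 | (0 + 0)) has moves ·
  m3 = 0\{b} + (0 + 0) has moves ·
Q's transition system — 3 states:
  n0 = b.(a.(0 + 0) | (0 | 0 | (0 + 0)) + (0\{b} + (0 + 0))) has moves ··b··> n1
  n1 = a.(0 + 0) | (0 | 0 | (0 + 0)) + (0\{b} + (0 + 0)) has moves ··a··> n2
  n2 = (0 + 0) | (0 | 0 | (0 + 0)) has moves ·
Run σ = ⟨bb⟩ on P: start {m0}
  after b @ step 1: {m1}
  after b @ step 2: {m3}
  — P admits the full trace.
Run σ = ⟨bb⟩ on Q: start {n0}
  after b @ step 1: {n1}
  after b @ step 2: ∅  — Q cannot continue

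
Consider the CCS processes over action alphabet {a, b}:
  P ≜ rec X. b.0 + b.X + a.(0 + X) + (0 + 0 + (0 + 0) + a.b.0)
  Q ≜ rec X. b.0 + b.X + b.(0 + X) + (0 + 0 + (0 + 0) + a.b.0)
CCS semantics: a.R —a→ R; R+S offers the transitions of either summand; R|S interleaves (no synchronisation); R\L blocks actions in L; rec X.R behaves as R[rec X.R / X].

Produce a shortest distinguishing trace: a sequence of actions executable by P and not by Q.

aa

LTS(P): 4 reachable states
  p0 = rec X. b.0 + b.X + a.(0 + X) + (0 + 0 + (0 + 0) + a.b.0) → -a-> p1, -a-> p2, -b-> p0, -b-> p3
  p1 = 0 + (rec X. b.0 + b.X + a.(0 + X) + (0 + 0 + (0 + 0) + a.b.0)) → -a-> p1, -a-> p2, -b-> p0, -b-> p3
  p2 = b.0 → -b-> p3
  p3 = 0 → deadlocked
LTS(Q): 4 reachable states
  q0 = rec X. b.0 + b.X + b.(0 + X) + (0 + 0 + (0 + 0) + a.b.0) → -a-> q1, -b-> q0, -b-> q2, -b-> q3
  q1 = b.0 → -b-> q2
  q2 = 0 → deadlocked
  q3 = 0 + (rec X. b.0 + b.X + b.(0 + X) + (0 + 0 + (0 + 0) + a.b.0)) → -a-> q1, -b-> q0, -b-> q2, -b-> q3
Trace ⟨aa⟩ through P, begin at {p0}:
  step 1 (a): {p1, p2}
  step 2 (a): {p1, p2}
  ✓ P
Trace ⟨aa⟩ through Q, begin at {q0}:
  step 1 (a): {q1}
  step 2 (a): ∅ (Q stuck)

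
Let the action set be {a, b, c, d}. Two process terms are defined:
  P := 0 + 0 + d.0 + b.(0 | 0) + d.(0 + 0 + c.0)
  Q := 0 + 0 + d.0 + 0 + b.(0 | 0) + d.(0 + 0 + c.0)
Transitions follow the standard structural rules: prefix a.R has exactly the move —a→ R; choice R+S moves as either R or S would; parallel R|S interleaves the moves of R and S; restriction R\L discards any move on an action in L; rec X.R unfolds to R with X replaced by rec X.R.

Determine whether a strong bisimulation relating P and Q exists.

bisimilar

LTS(P): 4 reachable states
  p0 = 0 + 0 + d.0 + b.(0 | 0) + d.(0 + 0 + c.0) → -b-> p1, -d-> p2, -d-> p3
  p1 = 0 | 0 → deadlocked
  p2 = 0 → deadlocked
  p3 = 0 + 0 + c.0 → -c-> p2
LTS(Q): 4 reachable states
  q0 = 0 + 0 + d.0 + 0 + b.(0 | 0) + d.(0 + 0 + c.0) → -b-> q1, -d-> q2, -d-> q3
  q1 = 0 | 0 → deadlocked
  q2 = 0 → deadlocked
  q3 = 0 + 0 + c.0 → -c-> q2
Bisimilarity quotient blocks:
  B0 = {p0, q0}
  B1 = {p3, q3}
  B2 = {p1, p2, q1, q2}
p0 ∈ B0, q0 ∈ B0 → same block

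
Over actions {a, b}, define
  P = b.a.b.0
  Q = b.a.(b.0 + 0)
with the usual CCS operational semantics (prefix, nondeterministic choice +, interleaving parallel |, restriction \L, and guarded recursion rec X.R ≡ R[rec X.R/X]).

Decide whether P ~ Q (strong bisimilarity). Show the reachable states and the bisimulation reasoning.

P ~ Q

Reachable graph of P (4 states):
  u0 = b.a.b.0 | -b-> u1
  u1 = a.b.0 | -a-> u2
  u2 = b.0 | -b-> u3
  u3 = 0 | deadlocked
Reachable graph of Q (4 states):
  v0 = b.a.(b.0 + 0) | -b-> v1
  v1 = a.(b.0 + 0) | -a-> v2
  v2 = b.0 + 0 | -b-> v3
  v3 = 0 | deadlocked
Coarsest stable partition (strong bisimilarity classes):
  B0 = {u0, v0}
  B1 = {u1, v1}
  B2 = {u2, v2}
  B3 = {u3, v3}
u0 ∈ B0, v0 ∈ B0 → same block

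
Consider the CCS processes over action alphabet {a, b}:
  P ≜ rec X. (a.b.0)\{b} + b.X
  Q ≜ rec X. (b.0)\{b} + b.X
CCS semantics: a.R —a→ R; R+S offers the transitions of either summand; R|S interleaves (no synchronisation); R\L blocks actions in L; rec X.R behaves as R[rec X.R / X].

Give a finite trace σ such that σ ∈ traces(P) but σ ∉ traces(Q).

Reachable graph of P (2 states):
  s0 = rec X. (a.b.0)\{b} + b.X | =a=> s1, =b=> s0
  s1 = (b.0)\{b} | ·
Reachable graph of Q (1 states):
  t0 = rec X. (b.0)\{b} + b.X | =b=> t0
Trace ⟨a⟩ through P, begin at {s0}:
  [1] a ⇒ {s1}
  P completes σ.
Trace ⟨a⟩ through Q, begin at {t0}:
  [1] a ⇒ ∅ (Q stuck)

a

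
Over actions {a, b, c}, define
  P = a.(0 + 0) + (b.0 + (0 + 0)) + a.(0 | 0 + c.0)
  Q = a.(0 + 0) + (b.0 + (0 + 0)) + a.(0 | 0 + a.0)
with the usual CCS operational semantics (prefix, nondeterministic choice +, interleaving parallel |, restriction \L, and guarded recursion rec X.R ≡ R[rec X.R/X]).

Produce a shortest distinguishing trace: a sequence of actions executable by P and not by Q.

ac

Reachable graph of P (4 states):
  m0 = a.(0 + 0) + (b.0 + (0 + 0)) + a.(0 | 0 + c.0) has moves —a→ m1, —a→ m2, —b→ m3
  m1 = 0 + 0 has moves (no moves)
  m2 = 0 | 0 + c.0 has moves —c→ m3
  m3 = 0 has moves (no moves)
Reachable graph of Q (4 states):
  n0 = a.(0 + 0) + (b.0 + (0 + 0)) + a.(0 | 0 + a.0) has moves —a→ n1, —a→ n2, —b→ n3
  n1 = 0 + 0 has moves (no moves)
  n2 = 0 | 0 + a.0 has moves —a→ n3
  n3 = 0 has moves (no moves)
Executing ac from P (initial set {m0}):
  step 1 (a): {m1, m2}
  step 2 (c): {m3}
  P completes σ.
Executing ac from Q (initial set {n0}):
  step 1 (a): {n1, n2}
  step 2 (c): ∅  — Q cannot continue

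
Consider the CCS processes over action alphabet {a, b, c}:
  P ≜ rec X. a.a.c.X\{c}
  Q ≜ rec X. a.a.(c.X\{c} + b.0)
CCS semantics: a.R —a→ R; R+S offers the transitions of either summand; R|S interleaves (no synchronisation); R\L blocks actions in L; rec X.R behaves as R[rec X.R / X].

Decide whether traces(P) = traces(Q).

traces(P) ≠ traces(Q) — witness ⟨aab⟩

Reachable graph of P (6 states):
  u0 = rec X. a.a.c.X\{c} ⊢ -a-> u1
  u1 = a.c.(rec X. a.a.c.X\{c})\{c} ⊢ -a-> u2
  u2 = c.(rec X. a.a.c.X\{c})\{c} ⊢ -c-> u3
  u3 = (rec X. a.a.c.X\{c})\{c} ⊢ -a-> u4
  u4 = (a.c.(rec X. a.a.c.X\{c})\{c})\{c} ⊢ -a-> u5
  u5 = (c.(rec X. a.a.c.X\{c})\{c})\{c} ⊢ (no moves)
Reachable graph of Q (8 states):
  v0 = rec X. a.a.(c.X\{c} + b.0) ⊢ -a-> v1
  v1 = a.(c.(rec X. a.a.(c.X\{c} + b.0))\{c} + b.0) ⊢ -a-> v2
  v2 = c.(rec X. a.a.(c.X\{c} + b.0))\{c} + b.0 ⊢ -b-> v3, -c-> v4
  v3 = 0 ⊢ (no moves)
  v4 = (rec X. a.a.(c.X\{c} + b.0))\{c} ⊢ -a-> v5
  v5 = (a.(c.(rec X. a.a.(c.X\{c} + b.0))\{c} + b.0))\{c} ⊢ -a-> v6
  v6 = (c.(rec X. a.a.(c.X\{c} + b.0))\{c} + b.0)\{c} ⊢ -b-> v7
  v7 = 0\{c} ⊢ (no moves)
Trace ⟨aab⟩ through Q, begin at {v0}:
  after a @ step 1: {v1}
  after a @ step 2: {v2}
  after b @ step 3: {v3}
  ✓ Q
Trace ⟨aab⟩ through P, begin at {u0}:
  after a @ step 1: {u1}
  after a @ step 2: {u2}
  after b @ step 3: ∅ (P stuck)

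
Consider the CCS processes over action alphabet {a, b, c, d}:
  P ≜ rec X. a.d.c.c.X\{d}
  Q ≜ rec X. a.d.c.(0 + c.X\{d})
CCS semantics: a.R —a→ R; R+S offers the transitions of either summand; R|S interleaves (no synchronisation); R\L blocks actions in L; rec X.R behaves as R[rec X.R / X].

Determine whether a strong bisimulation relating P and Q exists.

Reachable graph of P (6 states):
  p0 = rec X. a.d.c.c.X\{d} has moves =a=> p1
  p1 = d.c.c.(rec X. a.d.c.c.X\{d})\{d} has moves =d=> p2
  p2 = c.c.(rec X. a.d.c.c.X\{d})\{d} has moves =c=> p3
  p3 = c.(rec X. a.d.c.c.X\{d})\{d} has moves =c=> p4
  p4 = (rec X. a.d.c.c.X\{d})\{d} has moves =a=> p5
  p5 = (d.c.c.(rec X. a.d.c.c.X\{d})\{d})\{d} has moves stopped
Reachable graph of Q (6 states):
  q0 = rec X. a.d.c.(0 + c.X\{d}) has moves =a=> q1
  q1 = d.c.(0 + c.(rec X. a.d.c.(0 + c.X\{d}))\{d}) has moves =d=> q2
  q2 = c.(0 + c.(rec X. a.d.c.(0 + c.X\{d}))\{d}) has moves =c=> q3
  q3 = 0 + c.(rec X. a.d.c.(0 + c.X\{d}))\{d} has moves =c=> q4
  q4 = (rec X. a.d.c.(0 + c.X\{d}))\{d} has moves =a=> q5
  q5 = (d.c.(0 + c.(rec X. a.d.c.(0 + c.X\{d}))\{d}))\{d} has moves stopped
Coarsest stable partition (strong bisimilarity classes):
  B0 = {p0, q0}
  B1 = {p1, q1}
  B2 = {p2, q2}
  B3 = {p3, q3}
  B4 = {p4, q4}
  B5 = {p5, q5}
p0 ∈ B0, q0 ∈ B0 → same block

bisimilar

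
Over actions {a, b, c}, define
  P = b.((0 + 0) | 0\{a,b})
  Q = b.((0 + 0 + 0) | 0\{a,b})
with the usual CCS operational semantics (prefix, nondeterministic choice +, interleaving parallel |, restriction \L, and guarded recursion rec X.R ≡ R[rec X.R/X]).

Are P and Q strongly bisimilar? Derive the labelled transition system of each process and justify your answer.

P ~ Q

Reachable graph of P (2 states):
  m0 = b.((0 + 0) | 0\{a,b}) ⊢ ··b··> m1
  m1 = (0 + 0) | 0\{a,b} ⊢ deadlocked
Reachable graph of Q (2 states):
  n0 = b.((0 + 0 + 0) | 0\{a,b}) ⊢ ··b··> n1
  n1 = (0 + 0 + 0) | 0\{a,b} ⊢ deadlocked
Partition-refinement fixed point:
  B0 = {m0, n0}
  B1 = {m1, n1}
m0 ∈ B0, n0 ∈ B0 → same block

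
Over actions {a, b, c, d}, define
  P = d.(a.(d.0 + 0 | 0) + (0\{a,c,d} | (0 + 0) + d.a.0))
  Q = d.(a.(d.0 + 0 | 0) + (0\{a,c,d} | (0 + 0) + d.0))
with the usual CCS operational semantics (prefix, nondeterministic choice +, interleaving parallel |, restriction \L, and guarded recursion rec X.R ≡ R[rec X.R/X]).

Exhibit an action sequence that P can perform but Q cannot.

LTS(P): 5 reachable states
  s0 = d.(a.(d.0 + 0 | 0) + (0\{a,c,d} | (0 + 0) + d.a.0)) ⊢ —d→ s1
  s1 = a.(d.0 + 0 | 0) + (0\{a,c,d} | (0 + 0) + d.a.0) ⊢ —a→ s2, —d→ s3
  s2 = d.0 + 0 | 0 ⊢ —d→ s4
  s3 = a.0 ⊢ —a→ s4
  s4 = 0 ⊢ deadlocked
LTS(Q): 4 reachable states
  t0 = d.(a.(d.0 + 0 | 0) + (0\{a,c,d} | (0 + 0) + d.0)) ⊢ —d→ t1
  t1 = a.(d.0 + 0 | 0) + (0\{a,c,d} | (0 + 0) + d.0) ⊢ —a→ t2, —d→ t3
  t2 = d.0 + 0 | 0 ⊢ —d→ t3
  t3 = 0 ⊢ deadlocked
Executing dda from P (initial set {s0}):
  after d @ step 1: {s1}
  after d @ step 2: {s3}
  after a @ step 3: {s4}
  — P admits the full trace.
Executing dda from Q (initial set {t0}):
  after d @ step 1: {t1}
  after d @ step 2: {t3}
  after a @ step 3: no successor for Q

dda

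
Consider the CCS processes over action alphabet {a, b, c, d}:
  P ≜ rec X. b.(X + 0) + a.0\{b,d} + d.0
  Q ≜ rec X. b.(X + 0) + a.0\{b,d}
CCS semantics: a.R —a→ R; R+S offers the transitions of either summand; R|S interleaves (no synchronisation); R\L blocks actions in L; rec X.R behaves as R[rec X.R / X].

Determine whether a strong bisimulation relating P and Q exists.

P's transition system — 4 states:
  m0 = rec X. b.(X + 0) + a.0\{b,d} + d.0 has moves —a→ m1, —b→ m2, —d→ m3
  m1 = 0\{b,d} has moves stopped
  m2 = (rec X. b.(X + 0) + a.0\{b,d} + d.0) + 0 has moves —a→ m1, —b→ m2, —d→ m3
  m3 = 0 has moves stopped
Q's transition system — 3 states:
  n0 = rec X. b.(X + 0) + a.0\{b,d} has moves —a→ n1, —b→ n2
  n1 = 0\{b,d} has moves stopped
  n2 = (rec X. b.(X + 0) + a.0\{b,d}) + 0 has moves —a→ n1, —b→ n2
Partition-refinement fixed point:
  B0 = {m0, m2}
  B1 = {m1, m3, n1}
  B2 = {n0, n2}
m0 ∈ B0, n0 ∈ B2 → different blocks

not bisimilar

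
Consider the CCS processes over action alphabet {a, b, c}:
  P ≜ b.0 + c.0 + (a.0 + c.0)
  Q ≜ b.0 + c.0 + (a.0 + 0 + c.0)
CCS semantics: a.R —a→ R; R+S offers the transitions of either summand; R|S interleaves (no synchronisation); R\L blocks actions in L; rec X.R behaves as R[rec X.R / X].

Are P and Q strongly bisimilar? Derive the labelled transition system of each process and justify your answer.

P ~ Q

Reachable graph of P (2 states):
  m0 = b.0 + c.0 + (a.0 + c.0) | —a→ m1, —b→ m1, —c→ m1
  m1 = 0 | stopped
Reachable graph of Q (2 states):
  n0 = b.0 + c.0 + (a.0 + 0 + c.0) | —a→ n1, —b→ n1, —c→ n1
  n1 = 0 | stopped
Bisimilarity quotient blocks:
  B0 = {m0, n0}
  B1 = {m1, n1}
m0 ∈ B0, n0 ∈ B0 → same block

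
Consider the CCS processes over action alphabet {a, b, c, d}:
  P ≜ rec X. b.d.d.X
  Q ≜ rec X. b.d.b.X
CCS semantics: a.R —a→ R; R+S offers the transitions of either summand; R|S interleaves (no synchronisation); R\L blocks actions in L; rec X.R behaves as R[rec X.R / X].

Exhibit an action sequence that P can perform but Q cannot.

bdd

LTS(P): 3 reachable states
  u0 = rec X. b.d.d.X ⊢ ··b··> u1
  u1 = d.d.(rec X. b.d.d.X) ⊢ ··d··> u2
  u2 = d.(rec X. b.d.d.X) ⊢ ··d··> u0
LTS(Q): 3 reachable states
  v0 = rec X. b.d.b.X ⊢ ··b··> v1
  v1 = d.b.(rec X. b.d.b.X) ⊢ ··d··> v2
  v2 = b.(rec X. b.d.b.X) ⊢ ··b··> v0
Executing bdd from P (initial set {u0}):
  after b @ step 1: {u1}
  after d @ step 2: {u2}
  after d @ step 3: {u0}
  ✓ P
Executing bdd from Q (initial set {v0}):
  after b @ step 1: {v1}
  after d @ step 2: {v2}
  after d @ step 3: ∅ (Q stuck)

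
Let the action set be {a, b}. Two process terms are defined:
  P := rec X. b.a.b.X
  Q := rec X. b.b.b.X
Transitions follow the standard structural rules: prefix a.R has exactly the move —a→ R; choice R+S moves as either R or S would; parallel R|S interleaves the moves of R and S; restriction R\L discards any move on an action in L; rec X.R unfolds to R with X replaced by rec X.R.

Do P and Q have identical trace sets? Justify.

trace-distinct — witness ⟨ba⟩

P's transition system — 3 states:
  u0 = rec X. b.a.b.X ⊢ ··b··> u1
  u1 = a.b.(rec X. b.a.b.X) ⊢ ··a··> u2
  u2 = b.(rec X. b.a.b.X) ⊢ ··b··> u0
Q's transition system — 3 states:
  v0 = rec X. b.b.b.X ⊢ ··b··> v1
  v1 = b.b.(rec X. b.b.b.X) ⊢ ··b··> v2
  v2 = b.(rec X. b.b.b.X) ⊢ ··b··> v0
Executing ba from P (initial set {u0}):
  [1] b ⇒ {u1}
  [2] a ⇒ {u2}
  P completes σ.
Executing ba from Q (initial set {v0}):
  [1] b ⇒ {v1}
  [2] a ⇒ no successor for Q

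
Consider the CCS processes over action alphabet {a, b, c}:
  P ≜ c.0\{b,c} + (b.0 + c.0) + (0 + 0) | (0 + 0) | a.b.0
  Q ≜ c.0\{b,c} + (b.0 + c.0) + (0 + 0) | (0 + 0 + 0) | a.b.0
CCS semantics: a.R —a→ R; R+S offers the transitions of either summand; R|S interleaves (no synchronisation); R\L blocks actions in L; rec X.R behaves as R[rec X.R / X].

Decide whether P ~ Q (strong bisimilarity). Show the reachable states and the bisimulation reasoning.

LTS(P): 5 reachable states
  p0 = c.0\{b,c} + (b.0 + c.0) + (0 + 0) | (0 + 0) | a.b.0 :: -a-> p1, -b-> p2, -c-> p2, -c-> p3
  p1 = (0 + 0) | (0 + 0) | b.0 :: -b-> p4
  p2 = 0 :: ∅
  p3 = 0\{b,c} :: ∅
  p4 = (0 + 0) | (0 + 0) | 0 :: ∅
LTS(Q): 5 reachable states
  q0 = c.0\{b,c} + (b.0 + c.0) + (0 + 0) | (0 + 0 + 0) | a.b.0 :: -a-> q1, -b-> q2, -c-> q2, -c-> q3
  q1 = (0 + 0) | (0 + 0 + 0) | b.0 :: -b-> q4
  q2 = 0 :: ∅
  q3 = 0\{b,c} :: ∅
  q4 = (0 + 0) | (0 + 0 + 0) | 0 :: ∅
Coarsest stable partition (strong bisimilarity classes):
  B0 = {p0, q0}
  B1 = {p1, q1}
  B2 = {p2, p3, p4, q2, q3, q4}
p0 ∈ B0, q0 ∈ B0 → same block

bisimilar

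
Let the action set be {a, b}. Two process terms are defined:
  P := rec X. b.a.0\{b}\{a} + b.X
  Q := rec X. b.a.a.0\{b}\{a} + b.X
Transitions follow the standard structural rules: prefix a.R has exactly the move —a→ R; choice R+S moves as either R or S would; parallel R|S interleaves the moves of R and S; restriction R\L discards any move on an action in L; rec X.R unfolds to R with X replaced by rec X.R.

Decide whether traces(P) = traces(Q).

NO — witness ⟨baa⟩

P's transition system — 3 states:
  u0 = rec X. b.a.0\{b}\{a} + b.X | --b--▸ u0, --b--▸ u1
  u1 = a.0\{b}\{a} | --a--▸ u2
  u2 = 0\{b}\{a} | (no moves)
Q's transition system — 4 states:
  v0 = rec X. b.a.a.0\{b}\{a} + b.X | --b--▸ v0, --b--▸ v1
  v1 = a.a.0\{b}\{a} | --a--▸ v2
  v2 = a.0\{b}\{a} | --a--▸ v3
  v3 = 0\{b}\{a} | (no moves)
Trace ⟨baa⟩ through Q, begin at {v0}:
  [1] b ⇒ {v0, v1}
  [2] a ⇒ {v2}
  [3] a ⇒ {v3}
  ✓ Q
Trace ⟨baa⟩ through P, begin at {u0}:
  [1] b ⇒ {u0, u1}
  [2] a ⇒ {u2}
  [3] a ⇒ no successor for P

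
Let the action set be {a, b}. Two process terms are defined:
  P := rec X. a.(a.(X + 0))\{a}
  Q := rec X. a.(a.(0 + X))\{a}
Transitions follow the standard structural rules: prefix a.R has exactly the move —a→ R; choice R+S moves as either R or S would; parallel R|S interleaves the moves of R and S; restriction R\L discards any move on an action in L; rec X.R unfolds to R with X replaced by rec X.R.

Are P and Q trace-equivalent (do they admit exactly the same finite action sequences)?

P's transition system — 2 states:
  u0 = rec X. a.(a.(X + 0))\{a} :: —a→ u1
  u1 = (a.((rec X. a.(a.(X + 0))\{a}) + 0))\{a} :: deadlocked
Q's transition system — 2 states:
  v0 = rec X. a.(a.(0 + X))\{a} :: —a→ v1
  v1 = (a.(0 + (rec X. a.(a.(0 + X))\{a})))\{a} :: deadlocked
Partition-refinement fixed point:
  B0 = {u0, v0}
  B1 = {u1, v1}
u0 ∈ B0, v0 ∈ B0 → same block
Bisimilar ⇒ trace-equivalent.

traces(P) = traces(Q)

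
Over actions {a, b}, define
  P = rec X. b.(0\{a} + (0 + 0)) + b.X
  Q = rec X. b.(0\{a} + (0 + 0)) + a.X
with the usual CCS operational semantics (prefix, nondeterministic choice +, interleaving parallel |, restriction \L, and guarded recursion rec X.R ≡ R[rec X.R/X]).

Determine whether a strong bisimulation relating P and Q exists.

P ≁ Q

LTS(P): 2 reachable states
  s0 = rec X. b.(0\{a} + (0 + 0)) + b.X | --b--▸ s0, --b--▸ s1
  s1 = 0\{a} + (0 + 0) | (no moves)
LTS(Q): 2 reachable states
  t0 = rec X. b.(0\{a} + (0 + 0)) + a.X | --a--▸ t0, --b--▸ t1
  t1 = 0\{a} + (0 + 0) | (no moves)
Bisimilarity quotient blocks:
  B0 = {s0}
  B1 = {s1, t1}
  B2 = {t0}
s0 ∈ B0, t0 ∈ B2 → different blocks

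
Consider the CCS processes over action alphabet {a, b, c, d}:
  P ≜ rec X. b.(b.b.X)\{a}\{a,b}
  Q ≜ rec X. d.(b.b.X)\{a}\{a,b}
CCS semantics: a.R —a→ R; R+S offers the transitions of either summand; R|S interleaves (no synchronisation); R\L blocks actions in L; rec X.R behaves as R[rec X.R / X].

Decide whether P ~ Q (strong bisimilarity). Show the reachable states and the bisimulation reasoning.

NO

LTS(P): 2 reachable states
  s0 = rec X. b.(b.b.X)\{a}\{a,b} :: -b-> s1
  s1 = (b.b.(rec X. b.(b.b.X)\{a}\{a,b}))\{a}\{a,b} :: (no moves)
LTS(Q): 2 reachable states
  t0 = rec X. d.(b.b.X)\{a}\{a,b} :: -d-> t1
  t1 = (b.b.(rec X. d.(b.b.X)\{a}\{a,b}))\{a}\{a,b} :: (no moves)
Coarsest stable partition (strong bisimilarity classes):
  B0 = {s0}
  B1 = {s1, t1}
  B2 = {t0}
s0 ∈ B0, t0 ∈ B2 → different blocks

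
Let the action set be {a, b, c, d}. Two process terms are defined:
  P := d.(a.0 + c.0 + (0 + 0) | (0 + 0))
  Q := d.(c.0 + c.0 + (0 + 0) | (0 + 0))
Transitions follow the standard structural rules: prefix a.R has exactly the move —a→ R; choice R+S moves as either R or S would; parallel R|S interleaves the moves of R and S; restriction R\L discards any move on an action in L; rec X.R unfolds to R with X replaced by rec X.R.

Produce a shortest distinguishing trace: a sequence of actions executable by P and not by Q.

LTS(P): 3 reachable states
  u0 = d.(a.0 + c.0 + (0 + 0) | (0 + 0)) | ··d··> u1
  u1 = a.0 + c.0 + (0 + 0) | (0 + 0) | ··a··> u2, ··c··> u2
  u2 = 0 | deadlocked
LTS(Q): 3 reachable states
  v0 = d.(c.0 + c.0 + (0 + 0) | (0 + 0)) | ··d··> v1
  v1 = c.0 + c.0 + (0 + 0) | (0 + 0) | ··c··> v2
  v2 = 0 | deadlocked
Trace ⟨da⟩ through P, begin at {u0}:
  step 1 (d): {u1}
  step 2 (a): {u2}
  P completes σ.
Trace ⟨da⟩ through Q, begin at {v0}:
  step 1 (d): {v1}
  step 2 (a): no successor for Q

da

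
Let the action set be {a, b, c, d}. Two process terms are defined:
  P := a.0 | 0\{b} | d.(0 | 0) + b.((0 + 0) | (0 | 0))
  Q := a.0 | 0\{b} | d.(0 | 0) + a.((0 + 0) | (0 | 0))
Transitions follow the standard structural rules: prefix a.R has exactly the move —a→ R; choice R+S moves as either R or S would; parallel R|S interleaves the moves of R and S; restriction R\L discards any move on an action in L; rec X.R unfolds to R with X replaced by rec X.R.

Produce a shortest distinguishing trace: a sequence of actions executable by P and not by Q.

P's transition system — 5 states:
  s0 = a.0 | 0\{b} | d.(0 | 0) + b.((0 + 0) | (0 | 0)) → -a-> s1, -b-> s2, -d-> s3
  s1 = 0 | 0\{b} | d.(0 | 0) → -d-> s4
  s2 = (0 + 0) | (0 | 0) → stopped
  s3 = a.0 | 0\{b} | (0 | 0) → -a-> s4
  s4 = 0 | 0\{b} | (0 | 0) → stopped
Q's transition system — 5 states:
  t0 = a.0 | 0\{b} | d.(0 | 0) + a.((0 + 0) | (0 | 0)) → -a-> t1, -a-> t2, -d-> t3
  t1 = (0 + 0) | (0 | 0) → stopped
  t2 = 0 | 0\{b} | d.(0 | 0) → -d-> t4
  t3 = a.0 | 0\{b} | (0 | 0) → -a-> t4
  t4 = 0 | 0\{b} | (0 | 0) → stopped
Trace ⟨b⟩ through P, begin at {s0}:
  after b @ step 1: {s2}
  ✓ P
Trace ⟨b⟩ through Q, begin at {t0}:
  after b @ step 1: no successor for Q

b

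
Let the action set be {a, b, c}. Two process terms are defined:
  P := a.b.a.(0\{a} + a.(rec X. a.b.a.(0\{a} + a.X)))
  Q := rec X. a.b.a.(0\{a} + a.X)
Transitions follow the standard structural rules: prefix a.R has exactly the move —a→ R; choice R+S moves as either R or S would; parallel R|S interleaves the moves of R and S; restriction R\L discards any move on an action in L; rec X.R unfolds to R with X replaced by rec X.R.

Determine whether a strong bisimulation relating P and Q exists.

YES

Reachable graph of P (5 states):
  m0 = a.b.a.(0\{a} + a.(rec X. a.b.a.(0\{a} + a.X))) | =a=> m1
  m1 = b.a.(0\{a} + a.(rec X. a.b.a.(0\{a} + a.X))) | =b=> m2
  m2 = a.(0\{a} + a.(rec X. a.b.a.(0\{a} + a.X))) | =a=> m3
  m3 = 0\{a} + a.(rec X. a.b.a.(0\{a} + a.X)) | =a=> m4
  m4 = rec X. a.b.a.(0\{a} + a.X) | =a=> m1
Reachable graph of Q (4 states):
  n0 = rec X. a.b.a.(0\{a} + a.X) | =a=> n1
  n1 = b.a.(0\{a} + a.(rec X. a.b.a.(0\{a} + a.X))) | =b=> n2
  n2 = a.(0\{a} + a.(rec X. a.b.a.(0\{a} + a.X))) | =a=> n3
  n3 = 0\{a} + a.(rec X. a.b.a.(0\{a} + a.X)) | =a=> n0
Partition-refinement fixed point:
  B0 = {m0, m4, n0}
  B1 = {m1, n1}
  B2 = {m2, n2}
  B3 = {m3, n3}
m0 ∈ B0, n0 ∈ B0 → same block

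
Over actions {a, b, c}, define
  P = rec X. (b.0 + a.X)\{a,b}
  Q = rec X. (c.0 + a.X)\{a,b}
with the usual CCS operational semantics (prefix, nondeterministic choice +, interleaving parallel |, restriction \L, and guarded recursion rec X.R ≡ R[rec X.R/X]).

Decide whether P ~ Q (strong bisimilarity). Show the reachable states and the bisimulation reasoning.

LTS(P): 1 reachable states
  u0 = rec X. (b.0 + a.X)\{a,b} → ∅
LTS(Q): 2 reachable states
  v0 = rec X. (c.0 + a.X)\{a,b} → --c--▸ v1
  v1 = 0\{a,b} → ∅
Coarsest stable partition (strong bisimilarity classes):
  B0 = {u0, v1}
  B1 = {v0}
u0 ∈ B0, v0 ∈ B1 → different blocks

P ≁ Q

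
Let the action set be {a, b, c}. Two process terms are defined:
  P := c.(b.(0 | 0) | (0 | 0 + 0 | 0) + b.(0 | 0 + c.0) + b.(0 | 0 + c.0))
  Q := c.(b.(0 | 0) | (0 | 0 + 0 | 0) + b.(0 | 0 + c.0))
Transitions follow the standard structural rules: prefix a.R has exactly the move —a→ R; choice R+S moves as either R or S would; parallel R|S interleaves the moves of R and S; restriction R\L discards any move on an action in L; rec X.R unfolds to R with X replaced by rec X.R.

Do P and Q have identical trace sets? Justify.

Reachable graph of P (5 states):
  p0 = c.(b.(0 | 0) | (0 | 0 + 0 | 0) + b.(0 | 0 + c.0) + b.(0 | 0 + c.0)) has moves -c-> p1
  p1 = b.(0 | 0) | (0 | 0 + 0 | 0) + b.(0 | 0 + c.0) + b.(0 | 0 + c.0) has moves -b-> p2, -b-> p3
  p2 = 0 | 0 + c.0 has moves -c-> p4
  p3 = 0 | 0 | (0 | 0 + 0 | 0) has moves deadlocked
  p4 = 0 has moves deadlocked
Reachable graph of Q (5 states):
  q0 = c.(b.(0 | 0) | (0 | 0 + 0 | 0) + b.(0 | 0 + c.0)) has moves -c-> q1
  q1 = b.(0 | 0) | (0 | 0 + 0 | 0) + b.(0 | 0 + c.0) has moves -b-> q2, -b-> q3
  q2 = 0 | 0 + c.0 has moves -c-> q4
  q3 = 0 | 0 | (0 | 0 + 0 | 0) has moves deadlocked
  q4 = 0 has moves deadlocked
Partition-refinement fixed point:
  B0 = {p0, q0}
  B1 = {p1, q1}
  B2 = {p2, q2}
  B3 = {p3, p4, q3, q4}
p0 ∈ B0, q0 ∈ B0 → same block
Bisimilar ⇒ trace-equivalent.

traces(P) = traces(Q)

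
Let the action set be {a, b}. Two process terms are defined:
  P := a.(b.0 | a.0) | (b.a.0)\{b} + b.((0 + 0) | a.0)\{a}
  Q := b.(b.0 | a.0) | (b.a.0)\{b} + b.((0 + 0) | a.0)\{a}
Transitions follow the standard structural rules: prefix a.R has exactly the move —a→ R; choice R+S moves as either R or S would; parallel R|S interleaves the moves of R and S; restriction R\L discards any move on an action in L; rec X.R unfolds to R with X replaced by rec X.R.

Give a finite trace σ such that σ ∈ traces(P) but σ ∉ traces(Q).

Reachable graph of P (6 states):
  s0 = a.(b.0 | a.0) | (b.a.0)\{b} + b.((0 + 0) | a.0)\{a} :: --a--▸ s1, --b--▸ s2
  s1 = b.0 | a.0 | (b.a.0)\{b} :: --a--▸ s3, --b--▸ s4
  s2 = ((0 + 0) | a.0)\{a} :: stopped
  s3 = b.0 | 0 | (b.a.0)\{b} :: --b--▸ s5
  s4 = 0 | a.0 | (b.a.0)\{b} :: --a--▸ s5
  s5 = 0 | 0 | (b.a.0)\{b} :: stopped
Reachable graph of Q (6 states):
  t0 = b.(b.0 | a.0) | (b.a.0)\{b} + b.((0 + 0) | a.0)\{a} :: --b--▸ t1, --b--▸ t2
  t1 = ((0 + 0) | a.0)\{a} :: stopped
  t2 = b.0 | a.0 | (b.a.0)\{b} :: --a--▸ t3, --b--▸ t4
  t3 = b.0 | 0 | (b.a.0)\{b} :: --b--▸ t5
  t4 = 0 | a.0 | (b.a.0)\{b} :: --a--▸ t5
  t5 = 0 | 0 | (b.a.0)\{b} :: stopped
Run σ = ⟨a⟩ on P: start {s0}
  after a @ step 1: {s1}
  — P admits the full trace.
Run σ = ⟨a⟩ on Q: start {t0}
  after a @ step 1: ∅ (Q stuck)

a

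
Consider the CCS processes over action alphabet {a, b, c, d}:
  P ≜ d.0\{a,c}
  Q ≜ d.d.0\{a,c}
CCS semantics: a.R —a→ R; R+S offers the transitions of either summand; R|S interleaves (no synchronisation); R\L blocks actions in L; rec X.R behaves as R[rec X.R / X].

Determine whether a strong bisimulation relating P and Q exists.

P ≁ Q

LTS(P): 2 reachable states
  u0 = d.0\{a,c} | -d-> u1
  u1 = 0\{a,c} | (no moves)
LTS(Q): 3 reachable states
  v0 = d.d.0\{a,c} | -d-> v1
  v1 = d.0\{a,c} | -d-> v2
  v2 = 0\{a,c} | (no moves)
Bisimilarity quotient blocks:
  B0 = {u0, v1}
  B1 = {u1, v2}
  B2 = {v0}
u0 ∈ B0, v0 ∈ B2 → different blocks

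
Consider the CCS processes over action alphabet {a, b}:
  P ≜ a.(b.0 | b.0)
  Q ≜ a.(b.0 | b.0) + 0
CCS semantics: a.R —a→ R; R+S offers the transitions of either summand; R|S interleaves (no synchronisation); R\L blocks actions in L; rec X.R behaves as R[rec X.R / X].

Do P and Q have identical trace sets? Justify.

trace-equivalent

P's transition system — 5 states:
  m0 = a.(b.0 | b.0) → =a=> m1
  m1 = b.0 | b.0 → =b=> m2, =b=> m3
  m2 = 0 | b.0 → =b=> m4
  m3 = b.0 | 0 → =b=> m4
  m4 = 0 | 0 → stopped
Q's transition system — 5 states:
  n0 = a.(b.0 | b.0) + 0 → =a=> n1
  n1 = b.0 | b.0 → =b=> n2, =b=> n3
  n2 = 0 | b.0 → =b=> n4
  n3 = b.0 | 0 → =b=> n4
  n4 = 0 | 0 → stopped
Coarsest stable partition (strong bisimilarity classes):
  B0 = {m0, n0}
  B1 = {m1, n1}
  B2 = {m2, m3, n2, n3}
  B3 = {m4, n4}
m0 ∈ B0, n0 ∈ B0 → same block
Bisimilar ⇒ trace-equivalent.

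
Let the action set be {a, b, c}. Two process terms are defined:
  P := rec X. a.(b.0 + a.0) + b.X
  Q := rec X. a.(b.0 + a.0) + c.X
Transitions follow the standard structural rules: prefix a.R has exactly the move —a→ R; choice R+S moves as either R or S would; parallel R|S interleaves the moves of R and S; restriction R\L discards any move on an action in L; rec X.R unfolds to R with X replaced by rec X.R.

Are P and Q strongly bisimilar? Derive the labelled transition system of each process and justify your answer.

P's transition system — 3 states:
  m0 = rec X. a.(b.0 + a.0) + b.X has moves ··a··> m1, ··b··> m0
  m1 = b.0 + a.0 has moves ··a··> m2, ··b··> m2
  m2 = 0 has moves stopped
Q's transition system — 3 states:
  n0 = rec X. a.(b.0 + a.0) + c.X has moves ··a··> n1, ··c··> n0
  n1 = b.0 + a.0 has moves ··a··> n2, ··b··> n2
  n2 = 0 has moves stopped
Partition-refinement fixed point:
  B0 = {m0}
  B1 = {m1, n1}
  B2 = {m2, n2}
  B3 = {n0}
m0 ∈ B0, n0 ∈ B3 → different blocks

not bisimilar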